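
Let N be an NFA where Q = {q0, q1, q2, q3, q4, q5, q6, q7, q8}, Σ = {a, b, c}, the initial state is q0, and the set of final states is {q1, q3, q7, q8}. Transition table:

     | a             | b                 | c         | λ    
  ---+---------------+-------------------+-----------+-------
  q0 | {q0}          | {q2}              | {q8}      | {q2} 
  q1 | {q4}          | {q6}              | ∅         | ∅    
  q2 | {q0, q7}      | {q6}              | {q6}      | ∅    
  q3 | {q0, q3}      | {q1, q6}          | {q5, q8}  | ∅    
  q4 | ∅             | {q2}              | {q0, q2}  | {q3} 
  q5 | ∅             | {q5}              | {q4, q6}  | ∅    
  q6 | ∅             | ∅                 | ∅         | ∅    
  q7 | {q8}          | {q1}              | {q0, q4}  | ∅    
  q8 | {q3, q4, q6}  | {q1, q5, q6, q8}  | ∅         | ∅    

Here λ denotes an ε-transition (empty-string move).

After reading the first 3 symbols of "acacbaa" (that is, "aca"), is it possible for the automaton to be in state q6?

Yes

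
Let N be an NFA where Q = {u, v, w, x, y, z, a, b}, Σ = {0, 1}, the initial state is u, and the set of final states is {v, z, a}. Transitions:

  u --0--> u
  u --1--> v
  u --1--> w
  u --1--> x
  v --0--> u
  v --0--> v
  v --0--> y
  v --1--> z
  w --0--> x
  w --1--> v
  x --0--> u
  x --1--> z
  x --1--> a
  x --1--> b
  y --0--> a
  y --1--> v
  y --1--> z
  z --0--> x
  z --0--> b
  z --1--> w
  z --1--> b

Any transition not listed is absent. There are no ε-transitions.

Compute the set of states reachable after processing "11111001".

Start in {u}.
Read '1': u→{v, w, x}; now {v, w, x}.
Read '1': v→{z}, w→{v}, x→{z, a, b}; now {v, z, a, b}.
Read '1': v→{z}, z→{w, b}, a→∅, b→∅; now {w, z, b}.
Read '1': w→{v}, z→{w, b}, b→∅; now {v, w, b}.
Read '1': v→{z}, w→{v}, b→∅; now {v, z}.
Read '0': v→{u, v, y}, z→{x, b}; now {u, v, x, y, b}.
Read '0': u→{u}, v→{u, v, y}, x→{u}, y→{a}, b→∅; now {u, v, y, a}.
Read '1': u→{v, w, x}, v→{z}, y→{v, z}, a→∅; now {v, w, x, z}.

{v, w, x, z}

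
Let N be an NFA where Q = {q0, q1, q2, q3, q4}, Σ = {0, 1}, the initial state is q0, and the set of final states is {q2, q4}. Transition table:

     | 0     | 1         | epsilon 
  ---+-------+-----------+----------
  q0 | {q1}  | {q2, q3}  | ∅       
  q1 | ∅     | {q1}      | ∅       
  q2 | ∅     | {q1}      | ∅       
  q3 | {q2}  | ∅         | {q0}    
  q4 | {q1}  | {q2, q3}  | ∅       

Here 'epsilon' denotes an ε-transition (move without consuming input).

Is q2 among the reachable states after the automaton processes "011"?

Start in {q0}.
Read '0': q0→{q1}; now {q1}.
Read '1': q1→{q1}; now {q1}.
Read '1': q1→{q1}; now {q1}.
State q2 is not in {q1}.

No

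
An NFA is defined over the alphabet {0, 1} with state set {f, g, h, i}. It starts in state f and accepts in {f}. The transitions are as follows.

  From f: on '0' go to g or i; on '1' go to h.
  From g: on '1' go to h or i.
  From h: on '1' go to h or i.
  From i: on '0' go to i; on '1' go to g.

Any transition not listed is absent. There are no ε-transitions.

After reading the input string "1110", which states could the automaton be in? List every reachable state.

{i}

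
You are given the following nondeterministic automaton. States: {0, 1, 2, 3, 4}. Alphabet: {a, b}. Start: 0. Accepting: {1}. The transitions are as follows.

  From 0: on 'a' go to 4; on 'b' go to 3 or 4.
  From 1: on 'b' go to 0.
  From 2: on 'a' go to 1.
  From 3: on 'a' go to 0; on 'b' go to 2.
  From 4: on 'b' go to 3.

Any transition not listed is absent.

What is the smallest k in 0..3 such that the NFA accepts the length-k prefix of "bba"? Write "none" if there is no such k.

3

Start in {0}.
Read 'b': {0} → {3, 4}.
Read 'b': {3, 4} → {2, 3}.
Read 'a': {2, 3} → {0, 1}.
None of the earlier sets intersect F, but {0, 1} does.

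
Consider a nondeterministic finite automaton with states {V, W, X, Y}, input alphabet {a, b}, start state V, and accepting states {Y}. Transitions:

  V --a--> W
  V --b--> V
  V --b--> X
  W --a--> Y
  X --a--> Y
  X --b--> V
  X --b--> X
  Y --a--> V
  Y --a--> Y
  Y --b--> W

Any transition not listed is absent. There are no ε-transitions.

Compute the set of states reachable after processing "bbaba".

{Y}

Start in {V}.
Read 'b': {V} → {V, X}.
Read 'b': {V, X} → {V, X}.
Read 'a': {V, X} → {W, Y}.
Read 'b': {W, Y} → {W}.
Read 'a': {W} → {Y}.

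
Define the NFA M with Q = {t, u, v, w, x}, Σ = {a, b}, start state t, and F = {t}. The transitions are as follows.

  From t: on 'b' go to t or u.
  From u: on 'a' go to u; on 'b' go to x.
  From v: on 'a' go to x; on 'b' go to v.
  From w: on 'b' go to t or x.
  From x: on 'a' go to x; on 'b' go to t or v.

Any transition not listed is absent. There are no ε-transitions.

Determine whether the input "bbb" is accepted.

Start in {t}.
Read 'b': {t} → {t, u}.
Read 'b': {t, u} → {t, u, x}.
Read 'b': {t, u, x} → {t, u, v, x}.
The final set {t, u, v, x} contains the accepting state t.

Yes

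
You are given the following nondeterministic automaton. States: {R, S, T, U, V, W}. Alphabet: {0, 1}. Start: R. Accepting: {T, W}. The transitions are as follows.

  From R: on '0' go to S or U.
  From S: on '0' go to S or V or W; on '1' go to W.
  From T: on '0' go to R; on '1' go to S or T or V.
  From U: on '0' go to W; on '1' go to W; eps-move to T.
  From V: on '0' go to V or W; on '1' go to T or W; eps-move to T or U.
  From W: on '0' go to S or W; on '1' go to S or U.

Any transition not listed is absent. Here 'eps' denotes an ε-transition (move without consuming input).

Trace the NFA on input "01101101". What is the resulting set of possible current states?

{S, T, U, V, W}

Start in {R}.
Read '0': {R} → {S, T, U}.
Read '1': {S, T, U} → {S, T, U, V, W}.
Read '1': {S, T, U, V, W} → {S, T, U, V, W}.
Read '0': {S, T, U, V, W} → {R, S, T, U, V, W}.
Read '1': {R, S, T, U, V, W} → {S, T, U, V, W}.
Read '1': {S, T, U, V, W} → {S, T, U, V, W}.
Read '0': {S, T, U, V, W} → {R, S, T, U, V, W}.
Read '1': {R, S, T, U, V, W} → {S, T, U, V, W}.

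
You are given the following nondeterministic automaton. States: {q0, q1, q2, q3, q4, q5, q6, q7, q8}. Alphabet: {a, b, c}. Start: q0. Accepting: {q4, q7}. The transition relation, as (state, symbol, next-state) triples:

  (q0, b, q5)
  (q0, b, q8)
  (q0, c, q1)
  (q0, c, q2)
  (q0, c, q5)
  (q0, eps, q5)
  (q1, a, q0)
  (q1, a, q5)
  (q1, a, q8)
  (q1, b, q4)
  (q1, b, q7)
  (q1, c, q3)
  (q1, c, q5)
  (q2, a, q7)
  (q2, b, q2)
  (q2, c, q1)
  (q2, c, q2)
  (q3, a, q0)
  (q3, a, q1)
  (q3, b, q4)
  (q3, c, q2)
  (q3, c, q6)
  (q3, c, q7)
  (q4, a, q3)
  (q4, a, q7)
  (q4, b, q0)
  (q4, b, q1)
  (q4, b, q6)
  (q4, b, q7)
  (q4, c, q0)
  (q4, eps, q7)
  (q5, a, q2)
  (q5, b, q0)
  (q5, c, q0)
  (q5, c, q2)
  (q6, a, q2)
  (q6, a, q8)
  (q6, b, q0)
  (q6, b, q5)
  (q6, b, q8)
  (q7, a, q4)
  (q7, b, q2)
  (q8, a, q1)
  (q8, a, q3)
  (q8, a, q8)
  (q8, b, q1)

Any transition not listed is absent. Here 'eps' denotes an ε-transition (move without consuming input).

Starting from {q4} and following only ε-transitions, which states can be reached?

Begin with {q4}.
ε-move q4 → q7; add q7.

{q4, q7}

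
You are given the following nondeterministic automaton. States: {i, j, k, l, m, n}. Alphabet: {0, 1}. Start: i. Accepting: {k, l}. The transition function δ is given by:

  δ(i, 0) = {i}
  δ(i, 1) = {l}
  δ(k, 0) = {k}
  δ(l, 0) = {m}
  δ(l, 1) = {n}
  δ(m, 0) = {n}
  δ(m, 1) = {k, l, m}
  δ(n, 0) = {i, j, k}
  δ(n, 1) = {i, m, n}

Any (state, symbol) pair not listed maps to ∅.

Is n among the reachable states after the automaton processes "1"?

No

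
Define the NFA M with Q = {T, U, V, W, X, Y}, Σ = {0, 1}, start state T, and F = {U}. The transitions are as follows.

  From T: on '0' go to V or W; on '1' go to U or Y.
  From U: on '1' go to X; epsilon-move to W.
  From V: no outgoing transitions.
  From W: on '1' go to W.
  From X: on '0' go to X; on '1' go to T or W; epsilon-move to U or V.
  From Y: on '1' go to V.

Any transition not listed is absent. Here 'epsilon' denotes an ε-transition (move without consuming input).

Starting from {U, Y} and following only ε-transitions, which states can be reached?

{U, W, Y}

Begin with {U, Y}.
ε-move U → W; add W.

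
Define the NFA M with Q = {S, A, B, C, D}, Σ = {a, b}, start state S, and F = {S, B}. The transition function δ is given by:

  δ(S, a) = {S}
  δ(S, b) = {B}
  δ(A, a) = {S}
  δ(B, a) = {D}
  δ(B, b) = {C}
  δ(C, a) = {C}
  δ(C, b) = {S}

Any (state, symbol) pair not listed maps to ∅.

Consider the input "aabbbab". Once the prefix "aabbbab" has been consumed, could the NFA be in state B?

Start in {S}.
Read 'a': {S} → {S}.
Read 'a': {S} → {S}.
Read 'b': {S} → {B}.
Read 'b': {B} → {C}.
Read 'b': {C} → {S}.
Read 'a': {S} → {S}.
Read 'b': {S} → {B}.
State B is in {B}.

Yes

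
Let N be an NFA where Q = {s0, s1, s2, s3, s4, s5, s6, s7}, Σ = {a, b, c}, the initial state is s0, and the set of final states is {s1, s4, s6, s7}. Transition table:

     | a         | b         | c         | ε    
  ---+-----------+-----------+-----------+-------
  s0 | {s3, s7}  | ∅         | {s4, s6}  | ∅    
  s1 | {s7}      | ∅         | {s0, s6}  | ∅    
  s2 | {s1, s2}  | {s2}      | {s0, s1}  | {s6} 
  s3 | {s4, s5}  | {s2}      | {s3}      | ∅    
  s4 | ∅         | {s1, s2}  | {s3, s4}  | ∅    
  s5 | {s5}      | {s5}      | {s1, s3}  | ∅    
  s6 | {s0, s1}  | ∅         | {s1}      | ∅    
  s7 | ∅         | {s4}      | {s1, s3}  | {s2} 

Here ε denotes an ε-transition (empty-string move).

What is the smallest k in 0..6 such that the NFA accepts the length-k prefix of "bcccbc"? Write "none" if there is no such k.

none

Start in {s0}.
Read 'b': s0→∅; now ∅.
The set is empty and remains empty for the remaining 5 symbols.
No reachable set along the way intersects F.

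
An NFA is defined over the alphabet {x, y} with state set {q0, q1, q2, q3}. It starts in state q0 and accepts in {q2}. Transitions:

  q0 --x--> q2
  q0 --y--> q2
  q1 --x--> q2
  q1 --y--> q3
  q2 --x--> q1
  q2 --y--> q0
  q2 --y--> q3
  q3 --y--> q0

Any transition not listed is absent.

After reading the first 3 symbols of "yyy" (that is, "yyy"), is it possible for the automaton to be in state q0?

Yes

Start in {q0}.
Read 'y': q0→{q2}; now {q2}.
Read 'y': q2→{q0, q3}; now {q0, q3}.
Read 'y': q0→{q2}, q3→{q0}; now {q0, q2}.
State q0 is in {q0, q2}.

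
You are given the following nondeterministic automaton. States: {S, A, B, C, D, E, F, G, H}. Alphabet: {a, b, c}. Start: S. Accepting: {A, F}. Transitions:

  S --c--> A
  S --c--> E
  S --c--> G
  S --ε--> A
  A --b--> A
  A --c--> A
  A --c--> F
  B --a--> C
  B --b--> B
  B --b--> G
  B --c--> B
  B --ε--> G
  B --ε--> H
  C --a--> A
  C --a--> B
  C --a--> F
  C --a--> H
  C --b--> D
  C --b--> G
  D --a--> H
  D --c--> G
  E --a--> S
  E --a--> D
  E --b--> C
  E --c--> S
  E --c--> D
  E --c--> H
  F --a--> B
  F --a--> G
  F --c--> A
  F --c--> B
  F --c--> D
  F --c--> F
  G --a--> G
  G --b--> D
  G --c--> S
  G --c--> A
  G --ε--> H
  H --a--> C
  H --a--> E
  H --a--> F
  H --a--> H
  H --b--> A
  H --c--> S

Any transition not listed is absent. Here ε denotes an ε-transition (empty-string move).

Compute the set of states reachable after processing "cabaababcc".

{S, A, B, D, E, F, G, H}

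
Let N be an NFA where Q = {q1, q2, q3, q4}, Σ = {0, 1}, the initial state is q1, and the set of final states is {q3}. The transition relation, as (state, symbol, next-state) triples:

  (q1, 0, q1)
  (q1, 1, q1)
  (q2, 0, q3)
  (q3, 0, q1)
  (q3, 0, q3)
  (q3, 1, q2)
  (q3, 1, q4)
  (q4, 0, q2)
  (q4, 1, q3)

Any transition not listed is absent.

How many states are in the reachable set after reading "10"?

1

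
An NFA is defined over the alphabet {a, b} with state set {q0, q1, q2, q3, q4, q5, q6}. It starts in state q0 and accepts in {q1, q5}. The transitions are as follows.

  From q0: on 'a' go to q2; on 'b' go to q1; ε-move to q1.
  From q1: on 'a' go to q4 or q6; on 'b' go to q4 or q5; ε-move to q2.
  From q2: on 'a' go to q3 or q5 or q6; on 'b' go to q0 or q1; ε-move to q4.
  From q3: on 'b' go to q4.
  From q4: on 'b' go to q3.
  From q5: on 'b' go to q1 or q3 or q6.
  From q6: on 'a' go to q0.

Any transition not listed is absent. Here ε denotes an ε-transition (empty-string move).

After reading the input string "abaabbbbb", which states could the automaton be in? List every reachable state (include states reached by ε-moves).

Start: ε-closure({q0}) = {q0, q1, q2, q4}.
Read 'a': {q0, q1, q2, q4} → {q2, q3, q4, q5, q6}.
Read 'b': {q2, q3, q4, q5, q6} → {q0, q1, q2, q3, q4, q6}.
Read 'a': {q0, q1, q2, q3, q4, q6} → {q0, q1, q2, q3, q4, q5, q6}.
Read 'a': {q0, q1, q2, q3, q4, q5, q6} → {q0, q1, q2, q3, q4, q5, q6}.
Read 'b': {q0, q1, q2, q3, q4, q5, q6} → {q0, q1, q2, q3, q4, q5, q6}.
Read 'b': {q0, q1, q2, q3, q4, q5, q6} → {q0, q1, q2, q3, q4, q5, q6}.
Read 'b': {q0, q1, q2, q3, q4, q5, q6} → {q0, q1, q2, q3, q4, q5, q6}.
Read 'b': {q0, q1, q2, q3, q4, q5, q6} → {q0, q1, q2, q3, q4, q5, q6}.
Read 'b': {q0, q1, q2, q3, q4, q5, q6} → {q0, q1, q2, q3, q4, q5, q6}.

{q0, q1, q2, q3, q4, q5, q6}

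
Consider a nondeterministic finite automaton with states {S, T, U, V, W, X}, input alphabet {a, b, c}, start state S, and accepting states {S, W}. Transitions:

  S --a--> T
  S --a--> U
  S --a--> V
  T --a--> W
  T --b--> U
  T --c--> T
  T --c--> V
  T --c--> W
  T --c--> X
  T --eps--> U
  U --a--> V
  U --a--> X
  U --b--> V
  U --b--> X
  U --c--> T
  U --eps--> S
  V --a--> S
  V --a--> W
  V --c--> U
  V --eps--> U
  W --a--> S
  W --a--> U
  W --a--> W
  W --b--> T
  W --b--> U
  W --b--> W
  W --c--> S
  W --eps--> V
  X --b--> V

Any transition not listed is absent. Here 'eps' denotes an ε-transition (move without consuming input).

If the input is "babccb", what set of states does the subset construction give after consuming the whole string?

∅

Start in {S}.
Read 'b': {S} → ∅.
The set is empty and remains empty for the remaining 5 symbols.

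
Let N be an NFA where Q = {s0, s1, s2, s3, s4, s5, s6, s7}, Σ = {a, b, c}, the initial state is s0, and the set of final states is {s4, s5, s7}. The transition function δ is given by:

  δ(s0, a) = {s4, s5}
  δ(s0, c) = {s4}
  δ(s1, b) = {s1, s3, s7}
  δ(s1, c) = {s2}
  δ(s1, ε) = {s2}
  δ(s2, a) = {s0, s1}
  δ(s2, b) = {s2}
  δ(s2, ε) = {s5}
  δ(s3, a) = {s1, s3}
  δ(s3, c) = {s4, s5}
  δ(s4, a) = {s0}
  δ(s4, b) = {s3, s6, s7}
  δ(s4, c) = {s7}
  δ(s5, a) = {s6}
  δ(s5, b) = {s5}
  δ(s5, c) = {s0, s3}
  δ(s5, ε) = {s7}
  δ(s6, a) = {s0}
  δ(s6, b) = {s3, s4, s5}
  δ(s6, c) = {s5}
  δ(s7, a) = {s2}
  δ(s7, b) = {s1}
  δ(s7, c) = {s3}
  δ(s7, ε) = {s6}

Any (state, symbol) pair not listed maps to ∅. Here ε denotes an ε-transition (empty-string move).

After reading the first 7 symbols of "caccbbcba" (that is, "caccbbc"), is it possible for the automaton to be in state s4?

Start in {s0}.
Read 'c': {s0} → {s4}.
Read 'a': {s4} → {s0}.
Read 'c': {s0} → {s4}.
Read 'c': {s4} → {s6, s7}.
Read 'b': {s6, s7} → {s1, s2, s3, s4, s5, s6, s7}.
Read 'b': {s1, s2, s3, s4, s5, s6, s7} → {s1, s2, s3, s4, s5, s6, s7}.
Read 'c': {s1, s2, s3, s4, s5, s6, s7} → {s0, s2, s3, s4, s5, s6, s7}.
State s4 is in {s0, s2, s3, s4, s5, s6, s7}.

Yes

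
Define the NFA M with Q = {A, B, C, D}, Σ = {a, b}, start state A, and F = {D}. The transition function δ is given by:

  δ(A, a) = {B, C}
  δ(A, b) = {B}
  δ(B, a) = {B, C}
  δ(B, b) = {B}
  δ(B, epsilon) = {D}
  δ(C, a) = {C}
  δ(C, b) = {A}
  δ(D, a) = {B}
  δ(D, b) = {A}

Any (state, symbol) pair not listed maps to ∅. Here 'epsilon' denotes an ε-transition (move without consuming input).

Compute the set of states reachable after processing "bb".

{A, B, D}

Start in {A}.
Read 'b': {A} → {B, D}.
Read 'b': {B, D} → {A, B, D}.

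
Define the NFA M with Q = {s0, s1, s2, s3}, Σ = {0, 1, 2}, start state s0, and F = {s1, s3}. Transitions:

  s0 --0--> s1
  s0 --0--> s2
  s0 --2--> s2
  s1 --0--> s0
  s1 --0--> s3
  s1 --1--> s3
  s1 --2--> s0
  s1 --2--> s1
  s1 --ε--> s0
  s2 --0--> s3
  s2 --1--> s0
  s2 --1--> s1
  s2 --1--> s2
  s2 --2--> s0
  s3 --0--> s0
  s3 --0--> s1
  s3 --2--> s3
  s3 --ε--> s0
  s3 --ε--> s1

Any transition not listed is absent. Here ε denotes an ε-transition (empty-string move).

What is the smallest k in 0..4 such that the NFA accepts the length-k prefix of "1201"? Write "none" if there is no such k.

Start in {s0}.
Read '1': {s0} → ∅.
The set is empty and remains empty for the remaining 3 symbols.
No reachable set along the way intersects F.

none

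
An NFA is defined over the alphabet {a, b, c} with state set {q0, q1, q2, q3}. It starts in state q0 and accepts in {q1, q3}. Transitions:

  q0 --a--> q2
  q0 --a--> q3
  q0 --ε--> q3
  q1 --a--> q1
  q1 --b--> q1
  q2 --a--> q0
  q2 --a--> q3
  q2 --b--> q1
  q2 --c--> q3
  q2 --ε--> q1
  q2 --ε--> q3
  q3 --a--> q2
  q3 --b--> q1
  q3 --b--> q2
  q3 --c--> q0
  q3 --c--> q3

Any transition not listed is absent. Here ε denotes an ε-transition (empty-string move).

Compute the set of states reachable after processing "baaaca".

Start: ε-closure({q0}) = {q0, q3}.
Read 'b': q0→∅, q3→{q1, q2}; union {q1, q2}; ε-closure = {q1, q2, q3}.
Read 'a': q1→{q1}, q2→{q0, q3}, q3→{q2}; now {q0, q1, q2, q3}.
Read 'a': q0→{q2, q3}, q1→{q1}, q2→{q0, q3}, q3→{q2}; now {q0, q1, q2, q3}.
Read 'a': q0→{q2, q3}, q1→{q1}, q2→{q0, q3}, q3→{q2}; now {q0, q1, q2, q3}.
Read 'c': q0→∅, q1→∅, q2→{q3}, q3→{q0, q3}; now {q0, q3}.
Read 'a': q0→{q2, q3}, q3→{q2}; union {q2, q3}; ε-closure = {q1, q2, q3}.

{q1, q2, q3}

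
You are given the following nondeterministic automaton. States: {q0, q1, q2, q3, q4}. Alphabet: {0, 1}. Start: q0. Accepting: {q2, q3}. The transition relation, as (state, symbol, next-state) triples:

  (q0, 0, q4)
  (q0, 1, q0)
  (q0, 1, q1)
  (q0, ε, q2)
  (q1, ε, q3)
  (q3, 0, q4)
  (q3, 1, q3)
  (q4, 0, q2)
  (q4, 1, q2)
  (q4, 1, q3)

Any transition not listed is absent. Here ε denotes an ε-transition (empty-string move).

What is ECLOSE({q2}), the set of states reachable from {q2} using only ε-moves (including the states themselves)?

Begin with {q2}.
No ε-moves leave this set, so the closure equals the set itself.

{q2}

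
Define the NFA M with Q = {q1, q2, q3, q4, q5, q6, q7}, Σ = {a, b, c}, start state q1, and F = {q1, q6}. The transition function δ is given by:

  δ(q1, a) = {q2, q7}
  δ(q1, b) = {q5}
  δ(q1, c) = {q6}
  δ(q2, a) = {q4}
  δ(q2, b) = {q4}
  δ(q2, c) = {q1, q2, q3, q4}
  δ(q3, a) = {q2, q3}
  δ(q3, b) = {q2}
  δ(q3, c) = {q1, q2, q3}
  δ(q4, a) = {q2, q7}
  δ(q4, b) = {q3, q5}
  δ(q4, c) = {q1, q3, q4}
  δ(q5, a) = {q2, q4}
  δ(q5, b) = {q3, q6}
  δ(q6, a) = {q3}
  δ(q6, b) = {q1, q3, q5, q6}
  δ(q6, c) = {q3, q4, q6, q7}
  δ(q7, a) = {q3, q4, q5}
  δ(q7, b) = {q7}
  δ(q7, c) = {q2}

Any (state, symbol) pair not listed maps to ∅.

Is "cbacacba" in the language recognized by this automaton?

No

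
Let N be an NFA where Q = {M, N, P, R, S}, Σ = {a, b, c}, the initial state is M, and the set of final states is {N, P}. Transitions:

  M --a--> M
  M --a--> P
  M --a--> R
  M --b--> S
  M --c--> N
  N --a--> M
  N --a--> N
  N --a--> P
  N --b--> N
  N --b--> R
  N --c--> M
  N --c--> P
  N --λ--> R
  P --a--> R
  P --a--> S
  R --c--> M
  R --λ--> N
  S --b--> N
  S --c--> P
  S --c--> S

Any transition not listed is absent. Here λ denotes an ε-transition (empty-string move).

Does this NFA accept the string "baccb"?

No

Start in {M}.
Read 'b': M→{S}; now {S}.
Read 'a': S→∅; now ∅.
The set is empty and remains empty for the remaining 3 symbols.
The final set ∅ contains no accepting state.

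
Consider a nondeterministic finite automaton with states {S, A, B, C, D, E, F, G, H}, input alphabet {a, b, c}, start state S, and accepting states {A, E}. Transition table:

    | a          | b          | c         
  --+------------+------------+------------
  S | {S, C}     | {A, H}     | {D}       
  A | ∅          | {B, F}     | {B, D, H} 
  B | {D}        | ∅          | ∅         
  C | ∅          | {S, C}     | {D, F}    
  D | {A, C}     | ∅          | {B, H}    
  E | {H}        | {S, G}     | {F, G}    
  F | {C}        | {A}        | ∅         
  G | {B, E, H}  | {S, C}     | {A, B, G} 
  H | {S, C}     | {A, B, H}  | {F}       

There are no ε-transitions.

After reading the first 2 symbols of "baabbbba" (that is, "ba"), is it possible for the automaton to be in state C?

Start in {S}.
Read 'b': S→{A, H}; now {A, H}.
Read 'a': A→∅, H→{S, C}; now {S, C}.
State C is in {S, C}.

Yes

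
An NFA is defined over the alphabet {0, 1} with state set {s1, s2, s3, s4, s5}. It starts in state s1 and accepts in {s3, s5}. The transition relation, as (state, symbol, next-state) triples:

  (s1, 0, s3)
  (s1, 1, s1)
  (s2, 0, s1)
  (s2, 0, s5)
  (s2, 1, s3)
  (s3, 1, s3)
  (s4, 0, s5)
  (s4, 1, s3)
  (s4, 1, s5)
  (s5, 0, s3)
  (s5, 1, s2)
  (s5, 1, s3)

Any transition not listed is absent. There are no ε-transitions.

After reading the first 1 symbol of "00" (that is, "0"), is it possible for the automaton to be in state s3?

Yes

Start in {s1}.
Read '0': s1→{s3}; now {s3}.
State s3 is in {s3}.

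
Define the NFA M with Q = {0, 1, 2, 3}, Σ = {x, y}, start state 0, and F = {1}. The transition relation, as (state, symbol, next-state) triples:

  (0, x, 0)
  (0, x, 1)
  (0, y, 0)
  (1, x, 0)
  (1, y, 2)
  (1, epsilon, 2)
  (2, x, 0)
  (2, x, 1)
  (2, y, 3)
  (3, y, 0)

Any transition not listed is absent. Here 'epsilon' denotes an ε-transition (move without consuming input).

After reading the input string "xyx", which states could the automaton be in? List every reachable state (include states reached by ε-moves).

{0, 1, 2}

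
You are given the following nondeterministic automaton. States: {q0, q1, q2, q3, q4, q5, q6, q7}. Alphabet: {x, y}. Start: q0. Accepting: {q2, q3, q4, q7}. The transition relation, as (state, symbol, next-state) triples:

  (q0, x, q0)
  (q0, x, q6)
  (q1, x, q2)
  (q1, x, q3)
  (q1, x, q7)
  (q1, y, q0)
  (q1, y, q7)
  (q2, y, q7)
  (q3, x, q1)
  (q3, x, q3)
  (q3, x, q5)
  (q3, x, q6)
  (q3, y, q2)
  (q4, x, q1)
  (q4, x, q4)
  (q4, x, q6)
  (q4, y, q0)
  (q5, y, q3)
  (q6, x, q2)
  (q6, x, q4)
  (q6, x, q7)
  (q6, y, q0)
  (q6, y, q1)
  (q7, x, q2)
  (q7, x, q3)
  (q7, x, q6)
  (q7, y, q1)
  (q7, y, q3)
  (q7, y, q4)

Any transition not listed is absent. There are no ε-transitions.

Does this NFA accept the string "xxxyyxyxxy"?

Start in {q0}.
Read 'x': {q0} → {q0, q6}.
Read 'x': {q0, q6} → {q0, q2, q4, q6, q7}.
Read 'x': {q0, q2, q4, q6, q7} → {q0, q1, q2, q3, q4, q6, q7}.
Read 'y': {q0, q1, q2, q3, q4, q6, q7} → {q0, q1, q2, q3, q4, q7}.
Read 'y': {q0, q1, q2, q3, q4, q7} → {q0, q1, q2, q3, q4, q7}.
Read 'x': {q0, q1, q2, q3, q4, q7} → {q0, q1, q2, q3, q4, q5, q6, q7}.
Read 'y': {q0, q1, q2, q3, q4, q5, q6, q7} → {q0, q1, q2, q3, q4, q7}.
Read 'x': {q0, q1, q2, q3, q4, q7} → {q0, q1, q2, q3, q4, q5, q6, q7}.
Read 'x': {q0, q1, q2, q3, q4, q5, q6, q7} → {q0, q1, q2, q3, q4, q5, q6, q7}.
Read 'y': {q0, q1, q2, q3, q4, q5, q6, q7} → {q0, q1, q2, q3, q4, q7}.
The final set {q0, q1, q2, q3, q4, q7} contains the accepting states q2, q3, q4, q7.

Yes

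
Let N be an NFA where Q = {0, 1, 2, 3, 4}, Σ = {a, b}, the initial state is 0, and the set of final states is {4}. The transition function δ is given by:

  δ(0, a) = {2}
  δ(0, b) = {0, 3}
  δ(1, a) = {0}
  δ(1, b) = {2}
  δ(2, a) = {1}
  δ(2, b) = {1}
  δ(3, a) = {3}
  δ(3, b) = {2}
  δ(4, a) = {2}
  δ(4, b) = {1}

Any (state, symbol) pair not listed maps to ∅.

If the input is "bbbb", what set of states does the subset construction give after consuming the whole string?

{0, 1, 2, 3}

Start in {0}.
Read 'b': 0→{0, 3}; now {0, 3}.
Read 'b': 0→{0, 3}, 3→{2}; now {0, 2, 3}.
Read 'b': 0→{0, 3}, 2→{1}, 3→{2}; now {0, 1, 2, 3}.
Read 'b': 0→{0, 3}, 1→{2}, 2→{1}, 3→{2}; now {0, 1, 2, 3}.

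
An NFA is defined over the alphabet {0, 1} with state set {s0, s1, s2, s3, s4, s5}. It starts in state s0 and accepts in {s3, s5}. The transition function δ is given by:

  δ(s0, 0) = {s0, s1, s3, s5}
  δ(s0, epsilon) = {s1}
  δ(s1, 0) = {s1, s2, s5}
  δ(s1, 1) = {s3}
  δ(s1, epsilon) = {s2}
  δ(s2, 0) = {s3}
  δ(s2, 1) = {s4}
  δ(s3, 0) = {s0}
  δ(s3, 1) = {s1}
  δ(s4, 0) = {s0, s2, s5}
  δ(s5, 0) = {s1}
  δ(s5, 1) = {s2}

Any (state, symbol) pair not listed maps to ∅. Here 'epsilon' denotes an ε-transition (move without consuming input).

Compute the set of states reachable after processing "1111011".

{s1, s2, s3, s4}

Start: ε-closure({s0}) = {s0, s1, s2}.
Read '1': {s0, s1, s2} → {s3, s4}.
Read '1': {s3, s4} → {s1, s2}.
Read '1': {s1, s2} → {s3, s4}.
Read '1': {s3, s4} → {s1, s2}.
Read '0': {s1, s2} → {s1, s2, s3, s5}.
Read '1': {s1, s2, s3, s5} → {s1, s2, s3, s4}.
Read '1': {s1, s2, s3, s4} → {s1, s2, s3, s4}.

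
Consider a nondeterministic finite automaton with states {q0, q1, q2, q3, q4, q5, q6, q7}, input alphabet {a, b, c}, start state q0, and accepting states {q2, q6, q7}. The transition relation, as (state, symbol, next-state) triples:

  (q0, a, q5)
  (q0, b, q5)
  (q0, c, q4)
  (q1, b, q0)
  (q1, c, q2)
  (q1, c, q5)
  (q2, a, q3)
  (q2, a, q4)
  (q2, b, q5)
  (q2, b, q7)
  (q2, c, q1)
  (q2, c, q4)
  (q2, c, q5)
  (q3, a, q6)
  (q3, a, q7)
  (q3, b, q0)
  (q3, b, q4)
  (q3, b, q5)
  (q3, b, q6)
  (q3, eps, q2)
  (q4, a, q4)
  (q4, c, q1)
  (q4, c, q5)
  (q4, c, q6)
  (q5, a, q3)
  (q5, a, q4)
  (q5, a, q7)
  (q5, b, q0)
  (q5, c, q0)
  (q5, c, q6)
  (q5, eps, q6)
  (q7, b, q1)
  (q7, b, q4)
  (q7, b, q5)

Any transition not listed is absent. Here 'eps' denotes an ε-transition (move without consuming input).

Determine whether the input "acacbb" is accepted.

No

Start in {q0}.
Read 'a': q0→{q5}; union {q5}; ε-closure = {q5, q6}.
Read 'c': q5→{q0, q6}, q6→∅; now {q0, q6}.
Read 'a': q0→{q5}, q6→∅; union {q5}; ε-closure = {q5, q6}.
Read 'c': q5→{q0, q6}, q6→∅; now {q0, q6}.
Read 'b': q0→{q5}, q6→∅; union {q5}; ε-closure = {q5, q6}.
Read 'b': q5→{q0}, q6→∅; now {q0}.
The final set {q0} contains no accepting state.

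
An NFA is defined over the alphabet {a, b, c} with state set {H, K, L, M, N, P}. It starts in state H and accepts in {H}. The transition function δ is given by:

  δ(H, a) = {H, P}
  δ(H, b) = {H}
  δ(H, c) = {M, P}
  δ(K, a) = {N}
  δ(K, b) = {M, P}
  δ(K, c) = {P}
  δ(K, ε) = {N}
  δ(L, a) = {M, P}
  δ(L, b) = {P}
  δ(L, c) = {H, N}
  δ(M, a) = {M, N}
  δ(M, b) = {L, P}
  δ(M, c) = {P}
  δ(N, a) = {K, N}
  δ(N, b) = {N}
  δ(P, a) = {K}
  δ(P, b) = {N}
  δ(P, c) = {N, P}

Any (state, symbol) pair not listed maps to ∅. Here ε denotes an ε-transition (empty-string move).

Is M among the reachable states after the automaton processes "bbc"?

Start in {H}.
Read 'b': H→{H}; now {H}.
Read 'b': H→{H}; now {H}.
Read 'c': H→{M, P}; now {M, P}.
State M is in {M, P}.

Yes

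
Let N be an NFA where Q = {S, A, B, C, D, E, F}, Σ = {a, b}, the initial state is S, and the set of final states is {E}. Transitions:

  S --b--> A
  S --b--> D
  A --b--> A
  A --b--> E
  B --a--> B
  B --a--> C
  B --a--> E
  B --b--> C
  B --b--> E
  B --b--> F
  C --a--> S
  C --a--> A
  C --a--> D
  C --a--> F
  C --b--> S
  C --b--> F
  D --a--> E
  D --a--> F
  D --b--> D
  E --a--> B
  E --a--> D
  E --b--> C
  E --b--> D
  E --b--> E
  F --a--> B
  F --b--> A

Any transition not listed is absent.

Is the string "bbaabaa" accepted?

Start in {S}.
Read 'b': S→{A, D}; now {A, D}.
Read 'b': A→{A, E}, D→{D}; now {A, D, E}.
Read 'a': A→∅, D→{E, F}, E→{B, D}; now {B, D, E, F}.
Read 'a': B→{B, C, E}, D→{E, F}, E→{B, D}, F→{B}; now {B, C, D, E, F}.
Read 'b': B→{C, E, F}, C→{S, F}, D→{D}, E→{C, D, E}, F→{A}; now {S, A, C, D, E, F}.
Read 'a': S→∅, A→∅, C→{S, A, D, F}, D→{E, F}, E→{B, D}, F→{B}; now {S, A, B, D, E, F}.
Read 'a': S→∅, A→∅, B→{B, C, E}, D→{E, F}, E→{B, D}, F→{B}; now {B, C, D, E, F}.
The final set {B, C, D, E, F} contains the accepting state E.

Yes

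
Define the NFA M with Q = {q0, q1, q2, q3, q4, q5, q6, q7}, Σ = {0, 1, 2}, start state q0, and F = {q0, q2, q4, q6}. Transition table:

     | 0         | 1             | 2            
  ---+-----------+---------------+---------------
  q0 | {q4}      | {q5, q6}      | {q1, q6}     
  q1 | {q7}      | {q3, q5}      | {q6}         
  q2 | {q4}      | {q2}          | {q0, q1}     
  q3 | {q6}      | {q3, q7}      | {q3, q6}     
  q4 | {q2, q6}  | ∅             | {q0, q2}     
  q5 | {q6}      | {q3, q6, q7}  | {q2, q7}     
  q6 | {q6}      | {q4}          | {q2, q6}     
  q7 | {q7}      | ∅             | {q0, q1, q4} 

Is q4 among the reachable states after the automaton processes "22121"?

Start in {q0}.
Read '2': q0→{q1, q6}; now {q1, q6}.
Read '2': q1→{q6}, q6→{q2, q6}; now {q2, q6}.
Read '1': q2→{q2}, q6→{q4}; now {q2, q4}.
Read '2': q2→{q0, q1}, q4→{q0, q2}; now {q0, q1, q2}.
Read '1': q0→{q5, q6}, q1→{q3, q5}, q2→{q2}; now {q2, q3, q5, q6}.
State q4 is not in {q2, q3, q5, q6}.

No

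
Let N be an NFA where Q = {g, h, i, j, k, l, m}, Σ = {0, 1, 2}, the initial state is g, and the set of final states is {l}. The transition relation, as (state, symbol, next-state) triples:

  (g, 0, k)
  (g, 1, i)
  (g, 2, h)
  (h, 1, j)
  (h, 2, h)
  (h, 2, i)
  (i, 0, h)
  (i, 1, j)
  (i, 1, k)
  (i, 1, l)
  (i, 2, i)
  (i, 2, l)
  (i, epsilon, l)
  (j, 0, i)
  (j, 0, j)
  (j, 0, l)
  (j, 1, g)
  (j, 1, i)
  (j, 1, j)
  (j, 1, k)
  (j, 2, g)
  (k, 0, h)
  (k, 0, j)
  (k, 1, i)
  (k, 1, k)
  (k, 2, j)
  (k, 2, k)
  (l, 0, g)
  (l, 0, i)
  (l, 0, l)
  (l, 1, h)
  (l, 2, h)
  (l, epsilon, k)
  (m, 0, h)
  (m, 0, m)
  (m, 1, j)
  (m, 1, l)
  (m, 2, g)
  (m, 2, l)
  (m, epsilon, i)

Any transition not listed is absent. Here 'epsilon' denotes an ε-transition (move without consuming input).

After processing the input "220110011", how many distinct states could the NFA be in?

6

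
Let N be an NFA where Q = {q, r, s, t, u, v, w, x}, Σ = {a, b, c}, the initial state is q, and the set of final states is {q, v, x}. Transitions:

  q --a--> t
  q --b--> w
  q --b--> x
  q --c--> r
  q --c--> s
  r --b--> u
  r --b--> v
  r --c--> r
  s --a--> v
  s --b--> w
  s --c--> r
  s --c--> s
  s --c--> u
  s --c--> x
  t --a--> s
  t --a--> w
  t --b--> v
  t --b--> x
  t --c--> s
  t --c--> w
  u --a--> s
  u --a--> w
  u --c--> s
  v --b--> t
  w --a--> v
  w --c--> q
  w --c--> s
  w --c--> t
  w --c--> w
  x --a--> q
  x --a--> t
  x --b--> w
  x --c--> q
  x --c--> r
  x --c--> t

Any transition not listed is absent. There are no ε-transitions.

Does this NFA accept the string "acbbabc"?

No

Start in {q}.
Read 'a': q→{t}; now {t}.
Read 'c': t→{s, w}; now {s, w}.
Read 'b': s→{w}, w→∅; now {w}.
Read 'b': w→∅; now ∅.
The set is empty and remains empty for the remaining 3 symbols.
The final set ∅ contains no accepting state.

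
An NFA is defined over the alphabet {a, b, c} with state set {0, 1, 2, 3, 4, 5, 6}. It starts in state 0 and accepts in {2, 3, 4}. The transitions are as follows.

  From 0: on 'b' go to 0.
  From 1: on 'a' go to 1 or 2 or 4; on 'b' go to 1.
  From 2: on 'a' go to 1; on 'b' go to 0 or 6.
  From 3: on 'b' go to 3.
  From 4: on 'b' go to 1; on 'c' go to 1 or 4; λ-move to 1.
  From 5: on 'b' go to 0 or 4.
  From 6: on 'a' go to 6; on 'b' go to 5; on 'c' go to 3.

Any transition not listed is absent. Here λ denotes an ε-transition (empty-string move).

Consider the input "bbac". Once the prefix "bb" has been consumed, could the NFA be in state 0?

Start in {0}.
Read 'b': {0} → {0}.
Read 'b': {0} → {0}.
State 0 is in {0}.

Yes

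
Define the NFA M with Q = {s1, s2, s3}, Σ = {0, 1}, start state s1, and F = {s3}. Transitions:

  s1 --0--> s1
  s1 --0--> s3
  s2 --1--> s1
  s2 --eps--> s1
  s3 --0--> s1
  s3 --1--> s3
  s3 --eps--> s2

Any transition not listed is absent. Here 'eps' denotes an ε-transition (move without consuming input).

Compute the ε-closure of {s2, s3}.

{s1, s2, s3}

Begin with {s2, s3}.
ε-move s2 → s1; add s1.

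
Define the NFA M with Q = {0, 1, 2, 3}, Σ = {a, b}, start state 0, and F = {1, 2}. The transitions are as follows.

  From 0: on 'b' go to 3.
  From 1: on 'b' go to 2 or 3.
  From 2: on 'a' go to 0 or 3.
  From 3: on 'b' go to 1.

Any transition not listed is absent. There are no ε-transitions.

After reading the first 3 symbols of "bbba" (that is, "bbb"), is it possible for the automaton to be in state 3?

Yes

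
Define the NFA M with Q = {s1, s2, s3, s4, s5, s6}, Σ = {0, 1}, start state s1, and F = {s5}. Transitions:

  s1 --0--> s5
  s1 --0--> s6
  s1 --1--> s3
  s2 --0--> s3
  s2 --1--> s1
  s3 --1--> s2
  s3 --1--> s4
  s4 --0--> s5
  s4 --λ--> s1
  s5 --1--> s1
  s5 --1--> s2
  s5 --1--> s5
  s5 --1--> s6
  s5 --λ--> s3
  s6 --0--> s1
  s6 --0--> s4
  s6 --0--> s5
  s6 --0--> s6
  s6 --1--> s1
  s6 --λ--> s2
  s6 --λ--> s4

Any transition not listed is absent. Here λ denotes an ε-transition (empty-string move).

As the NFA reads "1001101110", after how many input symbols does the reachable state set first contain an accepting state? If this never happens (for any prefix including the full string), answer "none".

Start in {s1}.
Read '1': {s1} → {s3}.
Read '0': {s3} → ∅.
The set is empty and remains empty for the remaining 8 symbols.
No reachable set along the way intersects F.

none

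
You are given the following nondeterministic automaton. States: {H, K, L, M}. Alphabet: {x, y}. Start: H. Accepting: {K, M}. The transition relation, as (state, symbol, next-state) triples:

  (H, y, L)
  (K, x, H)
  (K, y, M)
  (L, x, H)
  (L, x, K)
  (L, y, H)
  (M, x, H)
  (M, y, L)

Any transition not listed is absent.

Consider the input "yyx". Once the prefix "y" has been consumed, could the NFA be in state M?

No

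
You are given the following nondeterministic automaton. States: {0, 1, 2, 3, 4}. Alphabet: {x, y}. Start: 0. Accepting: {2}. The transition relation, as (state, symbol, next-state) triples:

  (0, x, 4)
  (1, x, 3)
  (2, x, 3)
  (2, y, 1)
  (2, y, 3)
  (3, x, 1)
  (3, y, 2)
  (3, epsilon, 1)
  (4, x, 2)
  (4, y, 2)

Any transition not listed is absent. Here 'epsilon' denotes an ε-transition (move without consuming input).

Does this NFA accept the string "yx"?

Start in {0}.
Read 'y': 0→∅; now ∅.
The set is empty and remains empty for the remaining 1 symbol.
The final set ∅ contains no accepting state.

No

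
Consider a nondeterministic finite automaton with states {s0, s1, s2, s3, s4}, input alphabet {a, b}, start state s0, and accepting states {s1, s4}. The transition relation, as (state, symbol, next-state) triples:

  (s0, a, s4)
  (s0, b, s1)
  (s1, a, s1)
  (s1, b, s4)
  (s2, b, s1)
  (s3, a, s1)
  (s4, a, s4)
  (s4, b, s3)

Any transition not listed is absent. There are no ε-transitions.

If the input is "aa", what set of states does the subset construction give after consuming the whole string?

Start in {s0}.
Read 'a': s0→{s4}; now {s4}.
Read 'a': s4→{s4}; now {s4}.

{s4}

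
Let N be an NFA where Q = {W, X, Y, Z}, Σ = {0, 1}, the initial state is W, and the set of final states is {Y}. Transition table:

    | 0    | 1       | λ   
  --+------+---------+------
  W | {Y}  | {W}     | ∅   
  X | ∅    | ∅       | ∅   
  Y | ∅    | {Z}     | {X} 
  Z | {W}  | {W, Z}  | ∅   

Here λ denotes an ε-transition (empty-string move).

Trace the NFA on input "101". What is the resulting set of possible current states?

Start in {W}.
Read '1': W→{W}; now {W}.
Read '0': W→{Y}; union {Y}; ε-closure = {X, Y}.
Read '1': X→∅, Y→{Z}; now {Z}.

{Z}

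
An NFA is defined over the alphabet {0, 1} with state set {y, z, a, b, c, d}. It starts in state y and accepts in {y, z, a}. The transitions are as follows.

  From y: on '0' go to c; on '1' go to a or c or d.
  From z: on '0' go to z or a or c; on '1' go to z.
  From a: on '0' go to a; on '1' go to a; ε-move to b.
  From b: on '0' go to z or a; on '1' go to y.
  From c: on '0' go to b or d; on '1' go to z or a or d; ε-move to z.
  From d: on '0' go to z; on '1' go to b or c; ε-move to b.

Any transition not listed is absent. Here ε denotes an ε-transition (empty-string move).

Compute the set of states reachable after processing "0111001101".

{y, z, a, b, c, d}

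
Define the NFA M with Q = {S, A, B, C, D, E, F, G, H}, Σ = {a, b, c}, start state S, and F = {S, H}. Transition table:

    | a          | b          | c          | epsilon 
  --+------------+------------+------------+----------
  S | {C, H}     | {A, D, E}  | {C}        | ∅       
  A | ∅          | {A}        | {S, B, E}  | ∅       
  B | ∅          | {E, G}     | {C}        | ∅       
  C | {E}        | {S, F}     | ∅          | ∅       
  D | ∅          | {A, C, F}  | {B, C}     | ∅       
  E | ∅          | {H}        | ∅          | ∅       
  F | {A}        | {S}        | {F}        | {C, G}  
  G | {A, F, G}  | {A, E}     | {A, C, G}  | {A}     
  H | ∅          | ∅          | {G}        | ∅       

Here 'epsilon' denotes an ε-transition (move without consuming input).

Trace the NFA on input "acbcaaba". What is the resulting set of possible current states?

∅

Start in {S}.
Read 'a': S→{C, H}; now {C, H}.
Read 'c': C→∅, H→{G}; union {G}; ε-closure = {A, G}.
Read 'b': A→{A}, G→{A, E}; now {A, E}.
Read 'c': A→{S, B, E}, E→∅; now {S, B, E}.
Read 'a': S→{C, H}, B→∅, E→∅; now {C, H}.
Read 'a': C→{E}, H→∅; now {E}.
Read 'b': E→{H}; now {H}.
Read 'a': H→∅; now ∅.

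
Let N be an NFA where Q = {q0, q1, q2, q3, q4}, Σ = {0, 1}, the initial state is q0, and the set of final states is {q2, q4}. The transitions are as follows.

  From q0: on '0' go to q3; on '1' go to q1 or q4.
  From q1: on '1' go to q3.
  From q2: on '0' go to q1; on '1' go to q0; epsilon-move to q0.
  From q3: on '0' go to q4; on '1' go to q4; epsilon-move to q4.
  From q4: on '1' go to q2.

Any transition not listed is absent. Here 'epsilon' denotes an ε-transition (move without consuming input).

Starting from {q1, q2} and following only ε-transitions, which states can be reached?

{q0, q1, q2}

Begin with {q1, q2}.
ε-move q2 → q0; add q0.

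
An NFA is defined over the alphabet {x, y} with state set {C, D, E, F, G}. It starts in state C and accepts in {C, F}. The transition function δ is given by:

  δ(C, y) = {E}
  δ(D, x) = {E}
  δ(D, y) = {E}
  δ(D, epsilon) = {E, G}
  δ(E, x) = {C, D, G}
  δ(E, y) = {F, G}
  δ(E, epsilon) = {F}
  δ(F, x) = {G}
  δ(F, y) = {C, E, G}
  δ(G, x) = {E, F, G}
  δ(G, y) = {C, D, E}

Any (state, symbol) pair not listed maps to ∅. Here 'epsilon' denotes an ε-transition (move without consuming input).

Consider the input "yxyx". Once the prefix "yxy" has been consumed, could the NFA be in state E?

Start in {C}.
Read 'y': {C} → {E, F}.
Read 'x': {E, F} → {C, D, E, F, G}.
Read 'y': {C, D, E, F, G} → {C, D, E, F, G}.
State E is in {C, D, E, F, G}.

Yes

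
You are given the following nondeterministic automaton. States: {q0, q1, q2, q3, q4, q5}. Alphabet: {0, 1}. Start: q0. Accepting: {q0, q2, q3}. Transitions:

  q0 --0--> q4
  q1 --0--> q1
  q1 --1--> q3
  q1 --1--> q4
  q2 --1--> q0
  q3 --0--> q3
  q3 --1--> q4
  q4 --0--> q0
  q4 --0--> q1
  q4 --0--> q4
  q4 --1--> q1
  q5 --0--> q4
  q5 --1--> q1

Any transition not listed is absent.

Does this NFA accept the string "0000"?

Start in {q0}.
Read '0': q0→{q4}; now {q4}.
Read '0': q4→{q0, q1, q4}; now {q0, q1, q4}.
Read '0': q0→{q4}, q1→{q1}, q4→{q0, q1, q4}; now {q0, q1, q4}.
Read '0': q0→{q4}, q1→{q1}, q4→{q0, q1, q4}; now {q0, q1, q4}.
The final set {q0, q1, q4} contains the accepting state q0.

Yes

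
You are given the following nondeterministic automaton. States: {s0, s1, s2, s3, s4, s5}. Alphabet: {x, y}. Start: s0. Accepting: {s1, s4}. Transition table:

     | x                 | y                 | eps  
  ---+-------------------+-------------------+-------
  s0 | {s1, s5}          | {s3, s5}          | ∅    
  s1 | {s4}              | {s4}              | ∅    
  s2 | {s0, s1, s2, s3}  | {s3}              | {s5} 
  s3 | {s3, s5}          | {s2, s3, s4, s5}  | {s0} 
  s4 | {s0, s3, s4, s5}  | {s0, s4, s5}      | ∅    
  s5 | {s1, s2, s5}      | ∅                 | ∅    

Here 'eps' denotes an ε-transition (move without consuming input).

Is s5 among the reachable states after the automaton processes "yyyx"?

Yes

Start in {s0}.
Read 'y': {s0} → {s0, s3, s5}.
Read 'y': {s0, s3, s5} → {s0, s2, s3, s4, s5}.
Read 'y': {s0, s2, s3, s4, s5} → {s0, s2, s3, s4, s5}.
Read 'x': {s0, s2, s3, s4, s5} → {s0, s1, s2, s3, s4, s5}.
State s5 is in {s0, s1, s2, s3, s4, s5}.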